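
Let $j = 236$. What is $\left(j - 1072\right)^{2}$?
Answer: $698896$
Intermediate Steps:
$\left(j - 1072\right)^{2} = \left(236 - 1072\right)^{2} = \left(-836\right)^{2} = 698896$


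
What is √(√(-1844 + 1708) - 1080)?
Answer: √(-1080 + 2*I*√34) ≈ 0.1774 + 32.864*I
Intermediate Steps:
√(√(-1844 + 1708) - 1080) = √(√(-136) - 1080) = √(2*I*√34 - 1080) = √(-1080 + 2*I*√34)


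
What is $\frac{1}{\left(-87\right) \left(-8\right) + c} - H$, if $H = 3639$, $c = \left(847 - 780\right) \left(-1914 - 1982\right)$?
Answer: $- \frac{947362705}{260336} \approx -3639.0$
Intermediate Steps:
$c = -261032$ ($c = 67 \left(-3896\right) = -261032$)
$\frac{1}{\left(-87\right) \left(-8\right) + c} - H = \frac{1}{\left(-87\right) \left(-8\right) - 261032} - 3639 = \frac{1}{696 - 261032} - 3639 = \frac{1}{-260336} - 3639 = - \frac{1}{260336} - 3639 = - \frac{947362705}{260336}$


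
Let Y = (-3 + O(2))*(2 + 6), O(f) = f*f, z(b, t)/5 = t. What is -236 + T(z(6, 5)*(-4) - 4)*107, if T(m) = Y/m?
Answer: -3175/13 ≈ -244.23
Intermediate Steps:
z(b, t) = 5*t
O(f) = f²
Y = 8 (Y = (-3 + 2²)*(2 + 6) = (-3 + 4)*8 = 1*8 = 8)
T(m) = 8/m
-236 + T(z(6, 5)*(-4) - 4)*107 = -236 + (8/((5*5)*(-4) - 4))*107 = -236 + (8/(25*(-4) - 4))*107 = -236 + (8/(-100 - 4))*107 = -236 + (8/(-104))*107 = -236 + (8*(-1/104))*107 = -236 - 1/13*107 = -236 - 107/13 = -3175/13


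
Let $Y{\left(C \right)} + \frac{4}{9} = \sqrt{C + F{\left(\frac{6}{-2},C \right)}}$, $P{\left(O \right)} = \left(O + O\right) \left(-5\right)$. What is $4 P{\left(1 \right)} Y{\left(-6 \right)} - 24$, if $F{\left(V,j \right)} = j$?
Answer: $- \frac{56}{9} - 80 i \sqrt{3} \approx -6.2222 - 138.56 i$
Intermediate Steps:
$P{\left(O \right)} = - 10 O$ ($P{\left(O \right)} = 2 O \left(-5\right) = - 10 O$)
$Y{\left(C \right)} = - \frac{4}{9} + \sqrt{2} \sqrt{C}$ ($Y{\left(C \right)} = - \frac{4}{9} + \sqrt{C + C} = - \frac{4}{9} + \sqrt{2 C} = - \frac{4}{9} + \sqrt{2} \sqrt{C}$)
$4 P{\left(1 \right)} Y{\left(-6 \right)} - 24 = 4 \left(\left(-10\right) 1\right) \left(- \frac{4}{9} + \sqrt{2} \sqrt{-6}\right) - 24 = 4 \left(-10\right) \left(- \frac{4}{9} + \sqrt{2} i \sqrt{6}\right) - 24 = - 40 \left(- \frac{4}{9} + 2 i \sqrt{3}\right) - 24 = \left(\frac{160}{9} - 80 i \sqrt{3}\right) - 24 = - \frac{56}{9} - 80 i \sqrt{3}$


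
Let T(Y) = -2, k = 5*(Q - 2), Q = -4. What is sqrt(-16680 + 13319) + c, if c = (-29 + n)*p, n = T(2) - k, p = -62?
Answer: 62 + I*sqrt(3361) ≈ 62.0 + 57.974*I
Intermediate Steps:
k = -30 (k = 5*(-4 - 2) = 5*(-6) = -30)
n = 28 (n = -2 - 1*(-30) = -2 + 30 = 28)
c = 62 (c = (-29 + 28)*(-62) = -1*(-62) = 62)
sqrt(-16680 + 13319) + c = sqrt(-16680 + 13319) + 62 = sqrt(-3361) + 62 = I*sqrt(3361) + 62 = 62 + I*sqrt(3361)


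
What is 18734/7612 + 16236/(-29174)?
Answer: 105739321/55518122 ≈ 1.9046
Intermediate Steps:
18734/7612 + 16236/(-29174) = 18734*(1/7612) + 16236*(-1/29174) = 9367/3806 - 8118/14587 = 105739321/55518122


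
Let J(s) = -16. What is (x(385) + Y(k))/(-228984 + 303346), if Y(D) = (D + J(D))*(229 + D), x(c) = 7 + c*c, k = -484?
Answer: 137866/37181 ≈ 3.7080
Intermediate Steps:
x(c) = 7 + c²
Y(D) = (-16 + D)*(229 + D) (Y(D) = (D - 16)*(229 + D) = (-16 + D)*(229 + D))
(x(385) + Y(k))/(-228984 + 303346) = ((7 + 385²) + (-3664 + (-484)² + 213*(-484)))/(-228984 + 303346) = ((7 + 148225) + (-3664 + 234256 - 103092))/74362 = (148232 + 127500)*(1/74362) = 275732*(1/74362) = 137866/37181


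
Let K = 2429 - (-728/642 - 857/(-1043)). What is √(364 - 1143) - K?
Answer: -813341042/334803 + I*√779 ≈ -2429.3 + 27.911*I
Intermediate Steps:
K = 813341042/334803 (K = 2429 - (-728*1/642 - 857*(-1/1043)) = 2429 - (-364/321 + 857/1043) = 2429 - 1*(-104555/334803) = 2429 + 104555/334803 = 813341042/334803 ≈ 2429.3)
√(364 - 1143) - K = √(364 - 1143) - 1*813341042/334803 = √(-779) - 813341042/334803 = I*√779 - 813341042/334803 = -813341042/334803 + I*√779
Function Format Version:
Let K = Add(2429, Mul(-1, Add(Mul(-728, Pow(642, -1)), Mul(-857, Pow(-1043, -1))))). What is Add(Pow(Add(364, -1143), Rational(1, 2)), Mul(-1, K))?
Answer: Add(Rational(-813341042, 334803), Mul(I, Pow(779, Rational(1, 2)))) ≈ Add(-2429.3, Mul(27.911, I))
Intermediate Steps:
K = Rational(813341042, 334803) (K = Add(2429, Mul(-1, Add(Mul(-728, Rational(1, 642)), Mul(-857, Rational(-1, 1043))))) = Add(2429, Mul(-1, Add(Rational(-364, 321), Rational(857, 1043)))) = Add(2429, Mul(-1, Rational(-104555, 334803))) = Add(2429, Rational(104555, 334803)) = Rational(813341042, 334803) ≈ 2429.3)
Add(Pow(Add(364, -1143), Rational(1, 2)), Mul(-1, K)) = Add(Pow(Add(364, -1143), Rational(1, 2)), Mul(-1, Rational(813341042, 334803))) = Add(Pow(-779, Rational(1, 2)), Rational(-813341042, 334803)) = Add(Mul(I, Pow(779, Rational(1, 2))), Rational(-813341042, 334803)) = Add(Rational(-813341042, 334803), Mul(I, Pow(779, Rational(1, 2))))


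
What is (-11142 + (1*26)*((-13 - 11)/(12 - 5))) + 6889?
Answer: -30395/7 ≈ -4342.1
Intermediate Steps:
(-11142 + (1*26)*((-13 - 11)/(12 - 5))) + 6889 = (-11142 + 26*(-24/7)) + 6889 = (-11142 - 624/7) + 6889 = -78618/7 + 6889 = -30395/7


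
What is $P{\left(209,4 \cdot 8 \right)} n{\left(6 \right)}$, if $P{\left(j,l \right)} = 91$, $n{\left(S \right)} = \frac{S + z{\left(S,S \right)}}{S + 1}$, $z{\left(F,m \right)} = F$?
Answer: $156$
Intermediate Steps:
$n{\left(S \right)} = \frac{2 S}{1 + S}$ ($n{\left(S \right)} = \frac{S + S}{S + 1} = \frac{2 S}{1 + S}$)
$P{\left(209,4 \cdot 8 \right)} n{\left(6 \right)} = 91 \cdot 2 \cdot 6 \frac{1}{1 + 6} = 91 \cdot 2 \cdot 6 \cdot \frac{1}{7} = 91 \cdot \frac{12}{7} = 156$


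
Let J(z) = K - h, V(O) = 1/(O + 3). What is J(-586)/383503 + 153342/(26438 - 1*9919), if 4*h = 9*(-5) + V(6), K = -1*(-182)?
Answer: 529292779775/57015774513 ≈ 9.2833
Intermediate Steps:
V(O) = 1/(3 + O)
K = 182
h = -101/9 (h = (9*(-5) + 1/(3 + 6))/4 = (-45 + 1/9)/4 = (-45 + ⅑)/4 = (¼)*(-404/9) = -101/9 ≈ -11.222)
J(z) = 1739/9 (J(z) = 182 - 1*(-101/9) = 182 + 101/9 = 1739/9)
J(-586)/383503 + 153342/(26438 - 1*9919) = (1739/9)/383503 + 153342/(26438 - 1*9919) = (1739/9)*(1/383503) + 153342/(26438 - 9919) = 1739/3451527 + 153342/16519 = 529292779775/57015774513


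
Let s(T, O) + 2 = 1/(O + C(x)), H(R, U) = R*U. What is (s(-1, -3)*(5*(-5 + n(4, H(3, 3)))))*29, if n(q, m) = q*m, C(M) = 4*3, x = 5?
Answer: -76415/9 ≈ -8490.6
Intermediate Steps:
C(M) = 12
n(q, m) = m*q
s(T, O) = -2 + 1/(12 + O) (s(T, O) = -2 + 1/(O + 12) = -2 + 1/(12 + O))
(s(-1, -3)*(5*(-5 + n(4, H(3, 3)))))*29 = (((-23 - 2*(-3))/(12 - 3))*(5*(-5 + (3*3)*4)))*29 = (((-23 + 6)/9)*(5*(-5 + 9*4)))*29 = (((1/9)*(-17))*(5*(-5 + 36)))*29 = -85*31/9*29 = -17/9*155*29 = -2635/9*29 = -76415/9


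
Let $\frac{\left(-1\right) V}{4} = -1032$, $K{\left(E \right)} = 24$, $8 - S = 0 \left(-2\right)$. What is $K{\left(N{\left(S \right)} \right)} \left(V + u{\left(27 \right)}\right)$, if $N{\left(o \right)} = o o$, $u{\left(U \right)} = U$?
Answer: $99720$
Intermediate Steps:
$S = 8$ ($S = 8 - 0 \left(-2\right) = 8 - 0 = 8 + 0 = 8$)
$N{\left(o \right)} = o^{2}$
$V = 4128$ ($V = \left(-4\right) \left(-1032\right) = 4128$)
$K{\left(N{\left(S \right)} \right)} \left(V + u{\left(27 \right)}\right) = 24 \left(4128 + 27\right) = 24 \cdot 4155 = 99720$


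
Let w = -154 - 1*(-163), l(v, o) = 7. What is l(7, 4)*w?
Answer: 63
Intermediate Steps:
w = 9 (w = -154 + 163 = 9)
l(7, 4)*w = 7*9 = 63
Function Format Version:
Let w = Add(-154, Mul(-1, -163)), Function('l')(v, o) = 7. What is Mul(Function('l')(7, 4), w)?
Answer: 63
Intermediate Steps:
w = 9 (w = Add(-154, 163) = 9)
Mul(Function('l')(7, 4), w) = Mul(7, 9) = 63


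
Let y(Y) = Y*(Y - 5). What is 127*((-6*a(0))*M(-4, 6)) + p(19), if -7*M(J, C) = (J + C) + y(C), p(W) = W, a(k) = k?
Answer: 19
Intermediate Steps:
y(Y) = Y*(-5 + Y)
M(J, C) = -C/7 - J/7 - C*(-5 + C)/7 (M(J, C) = -((J + C) + C*(-5 + C))/7 = -((C + J) + C*(-5 + C))/7 = -(C + J + C*(-5 + C))/7 = -C/7 - J/7 - C*(-5 + C)/7)
127*((-6*a(0))*M(-4, 6)) + p(19) = 127*((-6*0)*(-⅐*(-4) - ⅐*6² + (4/7)*6)) + 19 = 127*(0*(4/7 - ⅐*36 + 24/7)) + 19 = 127*(0*(4/7 - 36/7 + 24/7)) + 19 = 127*(0*(-8/7)) + 19 = 127*0 + 19 = 0 + 19 = 19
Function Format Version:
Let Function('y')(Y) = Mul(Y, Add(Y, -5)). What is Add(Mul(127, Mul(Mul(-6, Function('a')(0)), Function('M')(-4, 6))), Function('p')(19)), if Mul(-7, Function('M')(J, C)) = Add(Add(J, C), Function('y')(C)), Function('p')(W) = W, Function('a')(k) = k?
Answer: 19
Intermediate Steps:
Function('y')(Y) = Mul(Y, Add(-5, Y))
Function('M')(J, C) = Add(Mul(Rational(-1, 7), C), Mul(Rational(-1, 7), J), Mul(Rational(-1, 7), C, Add(-5, C))) (Function('M')(J, C) = Mul(Rational(-1, 7), Add(Add(J, C), Mul(C, Add(-5, C)))) = Mul(Rational(-1, 7), Add(Add(C, J), Mul(C, Add(-5, C)))) = Mul(Rational(-1, 7), Add(C, J, Mul(C, Add(-5, C)))) = Add(Mul(Rational(-1, 7), C), Mul(Rational(-1, 7), J), Mul(Rational(-1, 7), C, Add(-5, C))))
Add(Mul(127, Mul(Mul(-6, Function('a')(0)), Function('M')(-4, 6))), Function('p')(19)) = Add(Mul(127, Mul(Mul(-6, 0), Add(Mul(Rational(-1, 7), -4), Mul(Rational(-1, 7), Pow(6, 2)), Mul(Rational(4, 7), 6)))), 19) = Add(Mul(127, Mul(0, Add(Rational(4, 7), Mul(Rational(-1, 7), 36), Rational(24, 7)))), 19) = Add(Mul(127, Mul(0, Add(Rational(4, 7), Rational(-36, 7), Rational(24, 7)))), 19) = Add(Mul(127, Mul(0, Rational(-8, 7))), 19) = Add(Mul(127, 0), 19) = Add(0, 19) = 19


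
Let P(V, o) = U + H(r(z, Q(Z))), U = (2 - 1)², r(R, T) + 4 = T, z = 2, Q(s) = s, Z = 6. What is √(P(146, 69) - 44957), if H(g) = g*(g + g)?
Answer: 2*I*√11237 ≈ 212.01*I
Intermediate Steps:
r(R, T) = -4 + T
H(g) = 2*g² (H(g) = g*(2*g) = 2*g²)
U = 1 (U = 1² = 1)
P(V, o) = 9 (P(V, o) = 1 + 2*(-4 + 6)² = 1 + 2*2² = 1 + 2*4 = 1 + 8 = 9)
√(P(146, 69) - 44957) = √(9 - 44957) = √(-44948) = 2*I*√11237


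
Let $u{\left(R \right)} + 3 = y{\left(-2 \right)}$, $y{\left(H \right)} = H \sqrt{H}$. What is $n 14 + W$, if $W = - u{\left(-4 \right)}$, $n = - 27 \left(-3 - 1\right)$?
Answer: $1515 + 2 i \sqrt{2} \approx 1515.0 + 2.8284 i$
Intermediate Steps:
$y{\left(H \right)} = H^{\frac{3}{2}}$
$u{\left(R \right)} = -3 - 2 i \sqrt{2}$ ($u{\left(R \right)} = -3 + \left(-2\right)^{\frac{3}{2}} = -3 - 2 i \sqrt{2}$)
$n = 108$ ($n = \left(-27\right) \left(-4\right) = 108$)
$W = 3 + 2 i \sqrt{2}$ ($W = - (-3 - 2 i \sqrt{2}) = 3 + 2 i \sqrt{2} \approx 3.0 + 2.8284 i$)
$n 14 + W = 108 \cdot 14 + \left(3 + 2 i \sqrt{2}\right) = 1512 + \left(3 + 2 i \sqrt{2}\right) = 1515 + 2 i \sqrt{2}$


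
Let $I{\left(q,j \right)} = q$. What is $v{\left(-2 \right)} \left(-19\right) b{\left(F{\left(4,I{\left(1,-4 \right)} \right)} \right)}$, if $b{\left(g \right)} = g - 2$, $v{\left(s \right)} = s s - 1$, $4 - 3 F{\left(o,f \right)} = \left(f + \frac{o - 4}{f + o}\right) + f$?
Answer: $76$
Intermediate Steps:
$F{\left(o,f \right)} = \frac{4}{3} - \frac{2 f}{3} - \frac{-4 + o}{3 \left(f + o\right)}$ ($F{\left(o,f \right)} = \frac{4}{3} - \frac{\left(f + \frac{o - 4}{f + o}\right) + f}{3} = \frac{4}{3} - \frac{\left(f + \frac{-4 + o}{f + o}\right) + f}{3} = \frac{4}{3} - \frac{2 f + \frac{-4 + o}{f + o}}{3} = \frac{4}{3} - \left(\frac{2 f}{3} + \frac{-4 + o}{3 \left(f + o\right)}\right) = \frac{4}{3} - \frac{2 f}{3} - \frac{-4 + o}{3 \left(f + o\right)}$)
$v{\left(s \right)} = -1 + s^{2}$ ($v{\left(s \right)} = s^{2} - 1 = -1 + s^{2}$)
$b{\left(g \right)} = -2 + g$
$v{\left(-2 \right)} \left(-19\right) b{\left(F{\left(4,I{\left(1,-4 \right)} \right)} \right)} = \left(-1 + \left(-2\right)^{2}\right) \left(-19\right) \left(-2 + \frac{4 - 2 \cdot 1^{2} + 3 \cdot 4 + 4 \cdot 1 - 2 \cdot 4}{3 \left(1 + 4\right)}\right) = \left(-1 + 4\right) \left(-19\right) \left(-2 + \frac{4 - 2 + 12 + 4 - 8}{3 \cdot 5}\right) = 3 \left(-19\right) \left(-2 + \frac{1}{3} \cdot \frac{1}{5} \left(4 - 2 + 12 + 4 - 8\right)\right) = - 57 \left(-2 + \frac{1}{3} \cdot \frac{1}{5} \cdot 10\right) = - 57 \left(-2 + \frac{2}{3}\right) = \left(-57\right) \left(- \frac{4}{3}\right) = 76$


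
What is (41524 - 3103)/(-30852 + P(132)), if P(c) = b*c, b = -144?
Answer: -4269/5540 ≈ -0.77058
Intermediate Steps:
P(c) = -144*c
(41524 - 3103)/(-30852 + P(132)) = (41524 - 3103)/(-30852 - 144*132) = 38421/(-30852 - 19008) = 38421/(-49860) = 38421*(-1/49860) = -4269/5540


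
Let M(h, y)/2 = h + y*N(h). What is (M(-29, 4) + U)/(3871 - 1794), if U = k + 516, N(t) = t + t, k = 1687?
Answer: 1681/2077 ≈ 0.80934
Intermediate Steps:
N(t) = 2*t
U = 2203 (U = 1687 + 516 = 2203)
M(h, y) = 2*h + 4*h*y (M(h, y) = 2*(h + y*(2*h)) = 2*(h + 2*h*y) = 2*h + 4*h*y)
(M(-29, 4) + U)/(3871 - 1794) = (2*(-29)*(1 + 2*4) + 2203)/(3871 - 1794) = (2*(-29)*(1 + 8) + 2203)/2077 = (2*(-29)*9 + 2203)*(1/2077) = (-522 + 2203)*(1/2077) = 1681*(1/2077) = 1681/2077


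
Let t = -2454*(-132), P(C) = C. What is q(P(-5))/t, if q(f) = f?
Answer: -5/323928 ≈ -1.5436e-5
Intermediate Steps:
t = 323928
q(P(-5))/t = -5/323928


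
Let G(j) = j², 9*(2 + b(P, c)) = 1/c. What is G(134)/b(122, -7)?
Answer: -1131228/127 ≈ -8907.3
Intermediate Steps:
b(P, c) = -2 + 1/(9*c)
G(134)/b(122, -7) = 134²/(-2 + (⅑)/(-7)) = 17956/(-2 + (⅑)*(-⅐)) = 17956/(-2 - 1/63) = 17956/(-127/63) = 17956*(-63/127) = -1131228/127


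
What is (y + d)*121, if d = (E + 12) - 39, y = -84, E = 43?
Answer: -8228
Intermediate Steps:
d = 16 (d = (43 + 12) - 39 = 55 - 39 = 16)
(y + d)*121 = (-84 + 16)*121 = -68*121 = -8228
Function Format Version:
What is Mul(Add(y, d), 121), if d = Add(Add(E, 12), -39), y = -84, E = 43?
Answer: -8228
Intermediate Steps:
d = 16 (d = Add(Add(43, 12), -39) = Add(55, -39) = 16)
Mul(Add(y, d), 121) = Mul(Add(-84, 16), 121) = Mul(-68, 121) = -8228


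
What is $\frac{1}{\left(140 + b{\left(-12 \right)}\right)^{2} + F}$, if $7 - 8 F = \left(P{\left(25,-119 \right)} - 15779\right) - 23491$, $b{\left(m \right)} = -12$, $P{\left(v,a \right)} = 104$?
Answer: $\frac{8}{170245} \approx 4.6991 \cdot 10^{-5}$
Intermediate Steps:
$F = \frac{39173}{8}$ ($F = \frac{7}{8} - \frac{\left(104 - 15779\right) - 23491}{8} = \frac{7}{8} - \frac{-15675 - 23491}{8} = \frac{7}{8} - - \frac{19583}{4} = \frac{7}{8} + \frac{19583}{4} = \frac{39173}{8} \approx 4896.6$)
$\frac{1}{\left(140 + b{\left(-12 \right)}\right)^{2} + F} = \frac{1}{\left(140 - 12\right)^{2} + \frac{39173}{8}} = \frac{1}{128^{2} + \frac{39173}{8}} = \frac{1}{16384 + \frac{39173}{8}} = \frac{1}{\frac{170245}{8}} = \frac{8}{170245}$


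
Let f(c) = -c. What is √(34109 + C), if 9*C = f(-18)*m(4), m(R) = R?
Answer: √34117 ≈ 184.71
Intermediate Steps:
C = 8 (C = (-1*(-18)*4)/9 = (18*4)/9 = (⅑)*72 = 8)
√(34109 + C) = √(34109 + 8) = √34117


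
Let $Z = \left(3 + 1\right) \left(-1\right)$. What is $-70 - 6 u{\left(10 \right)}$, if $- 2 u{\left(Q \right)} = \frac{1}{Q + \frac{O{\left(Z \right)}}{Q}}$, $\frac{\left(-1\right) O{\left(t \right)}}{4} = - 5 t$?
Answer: $- \frac{137}{2} \approx -68.5$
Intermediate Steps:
$Z = -4$ ($Z = 4 \left(-1\right) = -4$)
$O{\left(t \right)} = 20 t$ ($O{\left(t \right)} = - 4 \left(- 5 t\right) = 20 t$)
$u{\left(Q \right)} = - \frac{1}{2 \left(Q - \frac{80}{Q}\right)}$ ($u{\left(Q \right)} = - \frac{1}{2 \left(Q + \frac{20 \left(-4\right)}{Q}\right)} = - \frac{1}{2 \left(Q - \frac{80}{Q}\right)}$)
$-70 - 6 u{\left(10 \right)} = -70 - 6 \left(\left(-1\right) 10 \frac{1}{-160 + 2 \cdot 10^{2}}\right) = -70 - 6 \left(\left(-1\right) 10 \frac{1}{-160 + 2 \cdot 100}\right) = -70 - 6 \left(\left(-1\right) 10 \frac{1}{-160 + 200}\right) = -70 - 6 \left(\left(-1\right) 10 \cdot \frac{1}{40}\right) = -70 - - \frac{3}{2} = -70 + \frac{3}{2} = - \frac{137}{2}$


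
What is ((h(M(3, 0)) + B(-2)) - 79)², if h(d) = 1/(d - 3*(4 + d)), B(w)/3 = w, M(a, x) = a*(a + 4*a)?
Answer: 75186241/10404 ≈ 7226.7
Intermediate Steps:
M(a, x) = 5*a² (M(a, x) = a*(5*a) = 5*a²)
B(w) = 3*w
h(d) = 1/(-12 - 2*d) (h(d) = 1/(d + (-12 - 3*d)) = 1/(-12 - 2*d))
((h(M(3, 0)) + B(-2)) - 79)² = ((-1/(12 + 2*(5*3²)) + 3*(-2)) - 79)² = ((-1/(12 + 2*(5*9)) - 6) - 79)² = ((-1/(12 + 2*45) - 6) - 79)² = ((-1/(12 + 90) - 6) - 79)² = ((-1/102 - 6) - 79)² = (-613/102 - 79)² = (-8671/102)² = 75186241/10404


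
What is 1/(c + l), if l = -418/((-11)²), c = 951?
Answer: 11/10423 ≈ 0.0010554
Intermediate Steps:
l = -38/11 (l = -418/121 = -418*1/121 = -38/11 ≈ -3.4545)
1/(c + l) = 1/(951 - 38/11) = 1/(10423/11) = 11/10423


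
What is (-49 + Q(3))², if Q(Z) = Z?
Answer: 2116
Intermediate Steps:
(-49 + Q(3))² = (-49 + 3)² = (-46)² = 2116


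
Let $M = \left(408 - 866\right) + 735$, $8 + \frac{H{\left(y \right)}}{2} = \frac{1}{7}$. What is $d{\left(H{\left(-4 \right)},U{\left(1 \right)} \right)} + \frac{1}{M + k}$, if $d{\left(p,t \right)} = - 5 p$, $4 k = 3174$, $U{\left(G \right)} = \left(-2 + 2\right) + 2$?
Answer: $\frac{1177564}{14987} \approx 78.572$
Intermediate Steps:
$U{\left(G \right)} = 2$ ($U{\left(G \right)} = 0 + 2 = 2$)
$H{\left(y \right)} = - \frac{110}{7}$ ($H{\left(y \right)} = -16 + \frac{2}{7} = - \frac{110}{7}$)
$k = \frac{1587}{2}$ ($k = \frac{1}{4} \cdot 3174 = \frac{1587}{2} \approx 793.5$)
$M = 277$ ($M = -458 + 735 = 277$)
$d{\left(H{\left(-4 \right)},U{\left(1 \right)} \right)} + \frac{1}{M + k} = \left(-5\right) \left(- \frac{110}{7}\right) + \frac{1}{277 + \frac{1587}{2}} = \frac{550}{7} + \frac{1}{\frac{2141}{2}} = \frac{550}{7} + \frac{2}{2141} = \frac{1177564}{14987}$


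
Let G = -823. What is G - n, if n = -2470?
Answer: 1647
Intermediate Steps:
G - n = -823 - 1*(-2470) = -823 + 2470 = 1647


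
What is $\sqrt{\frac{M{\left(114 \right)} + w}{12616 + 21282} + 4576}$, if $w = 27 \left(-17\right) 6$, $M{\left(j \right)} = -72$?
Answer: $\frac{\sqrt{1314517169239}}{16949} \approx 67.646$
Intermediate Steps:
$w = -2754$ ($w = \left(-459\right) 6 = -2754$)
$\sqrt{\frac{M{\left(114 \right)} + w}{12616 + 21282} + 4576} = \sqrt{\frac{-72 - 2754}{12616 + 21282} + 4576} = \sqrt{- \frac{2826}{33898} + 4576} = \sqrt{\left(-2826\right) \frac{1}{33898} + 4576} = \sqrt{- \frac{1413}{16949} + 4576} = \sqrt{\frac{77557211}{16949}} = \frac{\sqrt{1314517169239}}{16949}$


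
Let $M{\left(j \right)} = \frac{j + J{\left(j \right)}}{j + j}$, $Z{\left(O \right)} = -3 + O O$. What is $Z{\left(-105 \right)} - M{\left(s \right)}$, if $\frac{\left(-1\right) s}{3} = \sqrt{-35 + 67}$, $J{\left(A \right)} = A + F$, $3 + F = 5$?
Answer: $11021 + \frac{\sqrt{2}}{24} \approx 11021.0$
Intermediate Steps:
$Z{\left(O \right)} = -3 + O^{2}$
$F = 2$ ($F = -3 + 5 = 2$)
$J{\left(A \right)} = 2 + A$ ($J{\left(A \right)} = A + 2 = 2 + A$)
$s = - 12 \sqrt{2}$ ($s = - 3 \sqrt{-35 + 67} = - 3 \sqrt{32} = - 3 \cdot 4 \sqrt{2} = - 12 \sqrt{2} \approx -16.971$)
$M{\left(j \right)} = \frac{2 + 2 j}{2 j}$ ($M{\left(j \right)} = \frac{j + \left(2 + j\right)}{j + j} = \frac{2 + 2 j}{2 j}$)
$Z{\left(-105 \right)} - M{\left(s \right)} = \left(-3 + \left(-105\right)^{2}\right) - \frac{1 - 12 \sqrt{2}}{\left(-12\right) \sqrt{2}} = \left(-3 + 11025\right) - - \frac{\sqrt{2}}{24} \left(1 - 12 \sqrt{2}\right) = 11022 - - \frac{\sqrt{2} \left(1 - 12 \sqrt{2}\right)}{24} = 11022 + \frac{\sqrt{2} \left(1 - 12 \sqrt{2}\right)}{24}$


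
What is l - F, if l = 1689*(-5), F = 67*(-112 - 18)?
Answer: 265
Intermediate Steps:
F = -8710 (F = 67*(-130) = -8710)
l = -8445
l - F = -8445 - 1*(-8710) = -8445 + 8710 = 265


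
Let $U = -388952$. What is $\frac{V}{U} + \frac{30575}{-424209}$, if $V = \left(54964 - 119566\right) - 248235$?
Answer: $\frac{120816063533}{164996938968} \approx 0.73223$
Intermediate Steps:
$V = -312837$ ($V = -64602 - 248235 = -312837$)
$\frac{V}{U} + \frac{30575}{-424209} = - \frac{312837}{-388952} + \frac{30575}{-424209} = \left(-312837\right) \left(- \frac{1}{388952}\right) + 30575 \left(- \frac{1}{424209}\right) = \frac{312837}{388952} - \frac{30575}{424209} = \frac{120816063533}{164996938968}$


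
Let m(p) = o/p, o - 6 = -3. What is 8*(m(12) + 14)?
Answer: 114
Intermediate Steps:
o = 3 (o = 6 - 3 = 3)
m(p) = 3/p
8*(m(12) + 14) = 8*(3/12 + 14) = 8*(3*(1/12) + 14) = 8*(¼ + 14) = 8*(57/4) = 114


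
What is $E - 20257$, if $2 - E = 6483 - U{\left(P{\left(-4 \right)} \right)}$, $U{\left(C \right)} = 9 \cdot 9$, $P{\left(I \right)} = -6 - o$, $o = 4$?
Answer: $-26657$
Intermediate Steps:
$P{\left(I \right)} = -10$ ($P{\left(I \right)} = -6 - 4 = -10$)
$U{\left(C \right)} = 81$
$E = -6400$ ($E = 2 - \left(6483 - 81\right) = 2 - 6402 = -6400$)
$E - 20257 = -6400 - 20257 = -26657$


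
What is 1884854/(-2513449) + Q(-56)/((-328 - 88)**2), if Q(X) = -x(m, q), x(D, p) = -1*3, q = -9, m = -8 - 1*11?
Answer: -326177753477/434967430144 ≈ -0.74989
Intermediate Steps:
m = -19 (m = -8 - 11 = -19)
x(D, p) = -3
Q(X) = 3 (Q(X) = -1*(-3) = 3)
1884854/(-2513449) + Q(-56)/((-328 - 88)**2) = 1884854/(-2513449) + 3/((-328 - 88)**2) = 1884854*(-1/2513449) + 3/((-416)**2) = -1884854/2513449 + 3/173056 = -326177753477/434967430144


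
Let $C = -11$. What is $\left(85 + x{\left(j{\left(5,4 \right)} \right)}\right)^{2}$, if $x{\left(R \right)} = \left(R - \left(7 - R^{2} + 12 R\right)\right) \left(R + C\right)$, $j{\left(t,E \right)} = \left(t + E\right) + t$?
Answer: $36100$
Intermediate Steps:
$j{\left(t,E \right)} = E + 2 t$ ($j{\left(t,E \right)} = \left(E + t\right) + t = E + 2 t$)
$x{\left(R \right)} = \left(-11 + R\right) \left(-7 + R^{2} - 11 R\right)$ ($x{\left(R \right)} = \left(R - \left(7 - R^{2} + 12 R\right)\right) \left(R - 11\right) = \left(R - \left(7 - R^{2} + 12 R\right)\right) \left(-11 + R\right) = \left(-7 + R^{2} - 11 R\right) \left(-11 + R\right) = \left(-11 + R\right) \left(-7 + R^{2} - 11 R\right)$)
$\left(85 + x{\left(j{\left(5,4 \right)} \right)}\right)^{2} = \left(85 + \left(77 + \left(4 + 2 \cdot 5\right)^{3} - 22 \left(4 + 2 \cdot 5\right)^{2} + 114 \left(4 + 2 \cdot 5\right)\right)\right)^{2} = \left(85 + \left(77 + \left(4 + 10\right)^{3} - 22 \left(4 + 10\right)^{2} + 114 \left(4 + 10\right)\right)\right)^{2} = \left(85 + \left(77 + 14^{3} - 22 \cdot 14^{2} + 114 \cdot 14\right)\right)^{2} = \left(85 + \left(77 + 2744 - 4312 + 1596\right)\right)^{2} = \left(85 + 105\right)^{2} = 190^{2} = 36100$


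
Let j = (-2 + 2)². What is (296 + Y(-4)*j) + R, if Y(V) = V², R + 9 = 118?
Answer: 405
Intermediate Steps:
R = 109 (R = -9 + 118 = 109)
j = 0 (j = 0² = 0)
(296 + Y(-4)*j) + R = (296 + (-4)²*0) + 109 = (296 + 16*0) + 109 = (296 + 0) + 109 = 296 + 109 = 405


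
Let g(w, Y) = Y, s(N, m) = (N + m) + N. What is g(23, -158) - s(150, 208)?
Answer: -666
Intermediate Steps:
s(N, m) = m + 2*N
g(23, -158) - s(150, 208) = -158 - (208 + 2*150) = -158 - (208 + 300) = -158 - 1*508 = -158 - 508 = -666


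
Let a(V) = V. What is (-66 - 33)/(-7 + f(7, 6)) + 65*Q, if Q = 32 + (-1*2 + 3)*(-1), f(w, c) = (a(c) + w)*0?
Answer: 14204/7 ≈ 2029.1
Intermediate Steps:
f(w, c) = 0 (f(w, c) = (c + w)*0 = 0)
Q = 31 (Q = 32 + (-2 + 3)*(-1) = 32 + 1*(-1) = 32 - 1 = 31)
(-66 - 33)/(-7 + f(7, 6)) + 65*Q = (-66 - 33)/(-7 + 0) + 65*31 = -99/(-7) + 2015 = -99*(-⅐) + 2015 = 99/7 + 2015 = 14204/7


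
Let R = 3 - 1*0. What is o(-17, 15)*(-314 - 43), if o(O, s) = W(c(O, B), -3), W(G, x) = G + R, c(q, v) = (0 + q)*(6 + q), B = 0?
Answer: -67830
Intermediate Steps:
R = 3 (R = 3 + 0 = 3)
c(q, v) = q*(6 + q)
W(G, x) = 3 + G (W(G, x) = G + 3 = 3 + G)
o(O, s) = 3 + O*(6 + O)
o(-17, 15)*(-314 - 43) = (3 - 17*(6 - 17))*(-314 - 43) = (3 - 17*(-11))*(-357) = (3 + 187)*(-357) = 190*(-357) = -67830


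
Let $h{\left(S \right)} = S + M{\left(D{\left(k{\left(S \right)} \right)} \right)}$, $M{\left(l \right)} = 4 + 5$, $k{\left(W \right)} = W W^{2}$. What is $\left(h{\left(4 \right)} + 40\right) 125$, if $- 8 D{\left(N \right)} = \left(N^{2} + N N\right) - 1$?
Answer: $6625$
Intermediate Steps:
$k{\left(W \right)} = W^{3}$
$D{\left(N \right)} = \frac{1}{8} - \frac{N^{2}}{4}$ ($D{\left(N \right)} = - \frac{\left(N^{2} + N N\right) - 1}{8} = - \frac{\left(N^{2} + N^{2}\right) - 1}{8} = - \frac{2 N^{2} - 1}{8} = - \frac{-1 + 2 N^{2}}{8} = \frac{1}{8} - \frac{N^{2}}{4}$)
$M{\left(l \right)} = 9$
$h{\left(S \right)} = 9 + S$ ($h{\left(S \right)} = S + 9 = 9 + S$)
$\left(h{\left(4 \right)} + 40\right) 125 = \left(\left(9 + 4\right) + 40\right) 125 = \left(13 + 40\right) 125 = 53 \cdot 125 = 6625$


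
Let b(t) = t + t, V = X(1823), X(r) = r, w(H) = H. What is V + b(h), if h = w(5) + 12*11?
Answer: 2097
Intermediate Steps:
V = 1823
h = 137 (h = 5 + 12*11 = 5 + 132 = 137)
b(t) = 2*t
V + b(h) = 1823 + 2*137 = 1823 + 274 = 2097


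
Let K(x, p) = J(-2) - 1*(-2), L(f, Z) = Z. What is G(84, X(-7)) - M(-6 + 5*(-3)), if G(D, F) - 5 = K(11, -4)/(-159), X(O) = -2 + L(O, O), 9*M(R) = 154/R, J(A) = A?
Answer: 157/27 ≈ 5.8148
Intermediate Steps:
M(R) = 154/(9*R) (M(R) = (154/R)/9 = 154/(9*R))
K(x, p) = 0 (K(x, p) = -2 - 1*(-2) = -2 + 2 = 0)
X(O) = -2 + O
G(D, F) = 5 (G(D, F) = 5 + 0/(-159) = 5 + 0*(-1/159) = 5 + 0 = 5)
G(84, X(-7)) - M(-6 + 5*(-3)) = 5 - 154/(9*(-6 + 5*(-3))) = 5 - 154/(9*(-6 - 15)) = 5 - 154/(9*(-21)) = 5 - 154*(-1)/(9*21) = 5 - 1*(-22/27) = 5 + 22/27 = 157/27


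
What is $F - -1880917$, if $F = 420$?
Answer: $1881337$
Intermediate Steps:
$F - -1880917 = 420 - -1880917 = 420 + 1880917 = 1881337$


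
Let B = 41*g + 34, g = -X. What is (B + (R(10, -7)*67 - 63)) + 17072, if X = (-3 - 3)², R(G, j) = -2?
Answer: 15433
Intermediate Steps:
X = 36 (X = (-6)² = 36)
g = -36 (g = -1*36 = -36)
B = -1442 (B = 41*(-36) + 34 = -1476 + 34 = -1442)
(B + (R(10, -7)*67 - 63)) + 17072 = (-1442 + (-2*67 - 63)) + 17072 = (-1442 + (-134 - 63)) + 17072 = (-1442 - 197) + 17072 = -1639 + 17072 = 15433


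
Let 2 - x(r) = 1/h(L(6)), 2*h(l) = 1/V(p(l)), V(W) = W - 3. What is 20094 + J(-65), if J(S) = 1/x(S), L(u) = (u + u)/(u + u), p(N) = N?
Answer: 120565/6 ≈ 20094.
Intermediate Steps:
V(W) = -3 + W
L(u) = 1 (L(u) = (2*u)/((2*u)) = (2*u)*(1/(2*u)) = 1)
h(l) = 1/(2*(-3 + l))
x(r) = 6 (x(r) = 2 - 1/(1/(2*(-3 + 1))) = 2 - 1/((1/2)/(-2)) = 2 - 1/((1/2)*(-1/2)) = 2 - 1/(-1/4) = 2 - 1*(-4) = 2 + 4 = 6)
J(S) = 1/6
20094 + J(-65) = 20094 + 1/6 = 120565/6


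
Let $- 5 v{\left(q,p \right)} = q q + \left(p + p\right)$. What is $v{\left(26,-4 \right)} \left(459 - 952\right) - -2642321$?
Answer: $\frac{13540929}{5} \approx 2.7082 \cdot 10^{6}$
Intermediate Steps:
$v{\left(q,p \right)} = - \frac{2 p}{5} - \frac{q^{2}}{5}$ ($v{\left(q,p \right)} = - \frac{q q + \left(p + p\right)}{5} = - \frac{q^{2} + 2 p}{5} = - \frac{2 p}{5} - \frac{q^{2}}{5}$)
$v{\left(26,-4 \right)} \left(459 - 952\right) - -2642321 = \left(\left(- \frac{2}{5}\right) \left(-4\right) - \frac{26^{2}}{5}\right) \left(459 - 952\right) - -2642321 = \left(\frac{8}{5} - \frac{676}{5}\right) \left(-493\right) + 2642321 = \left(- \frac{668}{5}\right) \left(-493\right) + 2642321 = \frac{329324}{5} + 2642321 = \frac{13540929}{5}$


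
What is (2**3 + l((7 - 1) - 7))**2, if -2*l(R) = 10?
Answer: 9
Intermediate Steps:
l(R) = -5 (l(R) = -1/2*10 = -5)
(2**3 + l((7 - 1) - 7))**2 = (2**3 - 5)**2 = (8 - 5)**2 = 3**2 = 9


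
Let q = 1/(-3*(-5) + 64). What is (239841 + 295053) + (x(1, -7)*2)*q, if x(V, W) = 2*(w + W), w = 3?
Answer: 42256610/79 ≈ 5.3489e+5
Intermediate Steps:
x(V, W) = 6 + 2*W (x(V, W) = 2*(3 + W) = 6 + 2*W)
q = 1/79 (q = 1/(15 + 64) = 1/79 ≈ 0.012658)
(239841 + 295053) + (x(1, -7)*2)*q = (239841 + 295053) + ((6 + 2*(-7))*2)*(1/79) = 534894 + ((6 - 14)*2)*(1/79) = 534894 - 8*2*(1/79) = 534894 - 16*1/79 = 534894 - 16/79 = 42256610/79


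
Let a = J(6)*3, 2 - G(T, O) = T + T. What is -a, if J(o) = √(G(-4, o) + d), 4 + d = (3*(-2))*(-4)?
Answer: -3*√30 ≈ -16.432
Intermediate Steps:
G(T, O) = 2 - 2*T (G(T, O) = 2 - (T + T) = 2 - 2*T)
d = 20 (d = -4 + (3*(-2))*(-4) = -4 - 6*(-4) = -4 + 24 = 20)
J(o) = √30 (J(o) = √((2 - 2*(-4)) + 20) = √((2 + 8) + 20) = √(10 + 20) = √30)
a = 3*√30 (a = √30*3 = 3*√30 ≈ 16.432)
-a = -3*√30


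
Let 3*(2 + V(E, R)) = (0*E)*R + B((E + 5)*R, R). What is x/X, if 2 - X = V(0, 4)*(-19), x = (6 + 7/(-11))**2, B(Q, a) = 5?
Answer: -10443/1573 ≈ -6.6389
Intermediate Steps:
V(E, R) = -1/3 (V(E, R) = -2 + ((0*E)*R + 5)/3 = -2 + (0*R + 5)/3 = -2 + (0 + 5)/3 = -2 + (1/3)*5 = -2 + 5/3 = -1/3)
x = 3481/121 (x = (6 + 7*(-1/11))**2 = (6 - 7/11)**2 = (59/11)**2 = 3481/121 ≈ 28.769)
X = -13/3 (X = 2 - (-1)*(-19)/3 = 2 - 1*19/3 = 2 - 19/3 = -13/3 ≈ -4.3333)
x/X = 3481/(121*(-13/3)) = (3481/121)*(-3/13) = -10443/1573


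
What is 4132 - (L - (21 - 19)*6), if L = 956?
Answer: 3188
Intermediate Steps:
4132 - (L - (21 - 19)*6) = 4132 - (956 - (21 - 19)*6) = 4132 - (956 - 2*6) = 4132 - (956 - 1*12) = 4132 - (956 - 12) = 4132 - 1*944 = 4132 - 944 = 3188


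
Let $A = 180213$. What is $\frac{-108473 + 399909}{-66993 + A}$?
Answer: $\frac{72859}{28305} \approx 2.5741$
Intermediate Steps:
$\frac{-108473 + 399909}{-66993 + A} = \frac{-108473 + 399909}{-66993 + 180213} = \frac{291436}{113220} = 291436 \cdot \frac{1}{113220} = \frac{72859}{28305}$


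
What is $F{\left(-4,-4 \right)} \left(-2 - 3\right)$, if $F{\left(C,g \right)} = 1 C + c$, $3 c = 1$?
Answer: $\frac{55}{3} \approx 18.333$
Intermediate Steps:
$c = \frac{1}{3}$ ($c = \frac{1}{3} \cdot 1 = \frac{1}{3} \approx 0.33333$)
$F{\left(C,g \right)} = \frac{1}{3} + C$ ($F{\left(C,g \right)} = 1 C + \frac{1}{3} = C + \frac{1}{3} = \frac{1}{3} + C$)
$F{\left(-4,-4 \right)} \left(-2 - 3\right) = \left(\frac{1}{3} - 4\right) \left(-2 - 3\right) = \left(- \frac{11}{3}\right) \left(-5\right) = \frac{55}{3}$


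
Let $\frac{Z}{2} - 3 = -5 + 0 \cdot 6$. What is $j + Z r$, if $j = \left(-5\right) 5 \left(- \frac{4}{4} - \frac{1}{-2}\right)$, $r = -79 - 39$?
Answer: $\frac{969}{2} \approx 484.5$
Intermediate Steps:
$r = -118$
$Z = -4$ ($Z = 6 + 2 \left(-5 + 0 \cdot 6\right) = 6 + 2 \left(-5 + 0\right) = 6 + 2 \left(-5\right) = 6 - 10 = -4$)
$j = \frac{25}{2}$ ($j = - 25 \left(\left(-4\right) \frac{1}{4} - - \frac{1}{2}\right) = - 25 \left(-1 + \frac{1}{2}\right) = \left(-25\right) \left(- \frac{1}{2}\right) = \frac{25}{2} \approx 12.5$)
$j + Z r = \frac{25}{2} - -472 = \frac{25}{2} + 472 = \frac{969}{2}$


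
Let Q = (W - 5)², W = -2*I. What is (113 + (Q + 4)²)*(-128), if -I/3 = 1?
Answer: -17664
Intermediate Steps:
I = -3 (I = -3*1 = -3)
W = 6 (W = -2*(-3) = 6)
Q = 1 (Q = (6 - 5)² = 1² = 1)
(113 + (Q + 4)²)*(-128) = (113 + (1 + 4)²)*(-128) = (113 + 5²)*(-128) = (113 + 25)*(-128) = 138*(-128) = -17664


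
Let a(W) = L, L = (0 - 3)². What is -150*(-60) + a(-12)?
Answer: 9009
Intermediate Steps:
L = 9 (L = (-3)² = 9)
a(W) = 9
-150*(-60) + a(-12) = -150*(-60) + 9 = 9000 + 9 = 9009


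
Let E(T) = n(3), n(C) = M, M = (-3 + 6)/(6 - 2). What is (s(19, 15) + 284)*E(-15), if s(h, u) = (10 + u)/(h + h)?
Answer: 32451/152 ≈ 213.49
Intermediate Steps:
M = ¾ (M = 3/4 = 3*(¼) = ¾ ≈ 0.75000)
n(C) = ¾
E(T) = ¾
s(h, u) = (10 + u)/(2*h) (s(h, u) = (10 + u)/((2*h)) = (10 + u)*(1/(2*h)) = (10 + u)/(2*h))
(s(19, 15) + 284)*E(-15) = ((½)*(10 + 15)/19 + 284)*(¾) = ((½)*(1/19)*25 + 284)*(¾) = (25/38 + 284)*(¾) = (10817/38)*(¾) = 32451/152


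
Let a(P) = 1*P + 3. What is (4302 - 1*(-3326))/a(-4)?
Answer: -7628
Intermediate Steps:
a(P) = 3 + P (a(P) = P + 3 = 3 + P)
(4302 - 1*(-3326))/a(-4) = (4302 - 1*(-3326))/(3 - 4) = (4302 + 3326)/(-1) = 7628*(-1) = -7628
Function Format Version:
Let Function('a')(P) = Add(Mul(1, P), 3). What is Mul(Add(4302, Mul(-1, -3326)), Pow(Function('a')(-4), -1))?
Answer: -7628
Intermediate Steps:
Function('a')(P) = Add(3, P) (Function('a')(P) = Add(P, 3) = Add(3, P))
Mul(Add(4302, Mul(-1, -3326)), Pow(Function('a')(-4), -1)) = Mul(Add(4302, Mul(-1, -3326)), Pow(Add(3, -4), -1)) = Mul(Add(4302, 3326), Pow(-1, -1)) = Mul(7628, -1) = -7628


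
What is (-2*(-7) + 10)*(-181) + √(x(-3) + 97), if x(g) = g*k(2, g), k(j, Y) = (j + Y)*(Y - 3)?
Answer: -4344 + √79 ≈ -4335.1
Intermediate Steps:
k(j, Y) = (-3 + Y)*(Y + j) (k(j, Y) = (Y + j)*(-3 + Y) = (-3 + Y)*(Y + j))
x(g) = g*(-6 + g² - g) (x(g) = g*(g² - 3*g - 3*2 + g*2) = g*(g² - 3*g - 6 + 2*g) = g*(-6 + g² - g))
(-2*(-7) + 10)*(-181) + √(x(-3) + 97) = (-2*(-7) + 10)*(-181) + √(-3*(-6 + (-3)² - 1*(-3)) + 97) = (14 + 10)*(-181) + √(-3*(-6 + 9 + 3) + 97) = 24*(-181) + √(-3*6 + 97) = -4344 + √(-18 + 97) = -4344 + √79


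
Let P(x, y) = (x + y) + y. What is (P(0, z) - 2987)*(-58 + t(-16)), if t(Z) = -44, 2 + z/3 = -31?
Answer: 324870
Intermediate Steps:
z = -99 (z = -6 + 3*(-31) = -6 - 93 = -99)
P(x, y) = x + 2*y
(P(0, z) - 2987)*(-58 + t(-16)) = ((0 + 2*(-99)) - 2987)*(-58 - 44) = ((0 - 198) - 2987)*(-102) = (-198 - 2987)*(-102) = -3185*(-102) = 324870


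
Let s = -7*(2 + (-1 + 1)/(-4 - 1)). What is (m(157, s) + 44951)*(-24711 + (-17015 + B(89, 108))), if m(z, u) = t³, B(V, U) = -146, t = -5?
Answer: -1876954272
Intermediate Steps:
s = -14 (s = -7*(2 + 0/(-5)) = -7*(2 + 0*(-⅕)) = -7*(2 + 0) = -7*2 = -14)
m(z, u) = -125 (m(z, u) = (-5)³ = -125)
(m(157, s) + 44951)*(-24711 + (-17015 + B(89, 108))) = (-125 + 44951)*(-24711 + (-17015 - 146)) = 44826*(-24711 - 17161) = 44826*(-41872) = -1876954272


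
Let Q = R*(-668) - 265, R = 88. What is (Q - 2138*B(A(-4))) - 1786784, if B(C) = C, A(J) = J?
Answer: -1837281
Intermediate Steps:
Q = -59049 (Q = 88*(-668) - 265 = -58784 - 265 = -59049)
(Q - 2138*B(A(-4))) - 1786784 = (-59049 - 2138*(-4)) - 1786784 = (-59049 + 8552) - 1786784 = -50497 - 1786784 = -1837281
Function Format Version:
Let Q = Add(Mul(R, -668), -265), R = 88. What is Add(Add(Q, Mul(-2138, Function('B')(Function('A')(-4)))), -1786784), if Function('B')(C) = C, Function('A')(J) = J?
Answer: -1837281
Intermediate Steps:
Q = -59049 (Q = Add(Mul(88, -668), -265) = Add(-58784, -265) = -59049)
Add(Add(Q, Mul(-2138, Function('B')(Function('A')(-4)))), -1786784) = Add(Add(-59049, Mul(-2138, -4)), -1786784) = Add(Add(-59049, 8552), -1786784) = Add(-50497, -1786784) = -1837281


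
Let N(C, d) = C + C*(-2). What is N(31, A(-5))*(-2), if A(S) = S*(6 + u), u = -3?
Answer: 62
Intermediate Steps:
A(S) = 3*S (A(S) = S*(6 - 3) = S*3 = 3*S)
N(C, d) = -C (N(C, d) = C - 2*C = -C)
N(31, A(-5))*(-2) = -1*31*(-2) = -31*(-2) = 62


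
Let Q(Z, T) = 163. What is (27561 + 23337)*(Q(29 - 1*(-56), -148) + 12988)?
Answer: 669359598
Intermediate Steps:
(27561 + 23337)*(Q(29 - 1*(-56), -148) + 12988) = (27561 + 23337)*(163 + 12988) = 50898*13151 = 669359598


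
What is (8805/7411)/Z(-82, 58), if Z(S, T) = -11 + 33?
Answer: 8805/163042 ≈ 0.054004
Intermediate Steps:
Z(S, T) = 22
(8805/7411)/Z(-82, 58) = (8805/7411)/22 = (8805*(1/7411))*(1/22) = (8805/7411)*(1/22) = 8805/163042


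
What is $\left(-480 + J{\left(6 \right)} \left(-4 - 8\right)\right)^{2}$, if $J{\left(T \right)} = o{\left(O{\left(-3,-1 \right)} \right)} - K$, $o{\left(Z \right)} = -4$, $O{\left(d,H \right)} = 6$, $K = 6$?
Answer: $129600$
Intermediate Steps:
$J{\left(T \right)} = -10$ ($J{\left(T \right)} = -4 - 6 = -10$)
$\left(-480 + J{\left(6 \right)} \left(-4 - 8\right)\right)^{2} = \left(-480 - 10 \left(-4 - 8\right)\right)^{2} = \left(-480 - -120\right)^{2} = \left(-480 + 120\right)^{2} = \left(-360\right)^{2} = 129600$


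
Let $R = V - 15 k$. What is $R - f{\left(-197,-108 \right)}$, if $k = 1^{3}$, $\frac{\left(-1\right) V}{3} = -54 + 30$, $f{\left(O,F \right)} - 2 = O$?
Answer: $252$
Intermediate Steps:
$f{\left(O,F \right)} = 2 + O$
$V = 72$ ($V = - 3 \left(-54 + 30\right) = \left(-3\right) \left(-24\right) = 72$)
$k = 1$
$R = 57$ ($R = 72 - 15 = 57$)
$R - f{\left(-197,-108 \right)} = 57 - \left(2 - 197\right) = 57 - -195 = 57 + 195 = 252$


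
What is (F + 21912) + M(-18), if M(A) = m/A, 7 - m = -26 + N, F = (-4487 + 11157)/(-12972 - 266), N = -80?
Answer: 2609831527/119142 ≈ 21905.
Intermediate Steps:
F = -3335/6619 (F = 6670/(-13238) = 6670*(-1/13238) = -3335/6619 ≈ -0.50385)
m = 113 (m = 7 - (-26 - 80) = 7 - 1*(-106) = 7 + 106 = 113)
M(A) = 113/A
(F + 21912) + M(-18) = (-3335/6619 + 21912) + 113/(-18) = 145032193/6619 + 113*(-1/18) = 145032193/6619 - 113/18 = 2609831527/119142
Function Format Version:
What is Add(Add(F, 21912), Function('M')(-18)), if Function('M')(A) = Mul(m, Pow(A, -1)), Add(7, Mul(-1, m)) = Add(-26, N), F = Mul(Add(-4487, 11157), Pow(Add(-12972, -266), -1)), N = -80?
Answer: Rational(2609831527, 119142) ≈ 21905.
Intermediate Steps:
F = Rational(-3335, 6619) (F = Mul(6670, Pow(-13238, -1)) = Mul(6670, Rational(-1, 13238)) = Rational(-3335, 6619) ≈ -0.50385)
m = 113 (m = Add(7, Mul(-1, Add(-26, -80))) = Add(7, Mul(-1, -106)) = Add(7, 106) = 113)
Function('M')(A) = Mul(113, Pow(A, -1))
Add(Add(F, 21912), Function('M')(-18)) = Add(Add(Rational(-3335, 6619), 21912), Mul(113, Pow(-18, -1))) = Add(Rational(145032193, 6619), Mul(113, Rational(-1, 18))) = Add(Rational(145032193, 6619), Rational(-113, 18)) = Rational(2609831527, 119142)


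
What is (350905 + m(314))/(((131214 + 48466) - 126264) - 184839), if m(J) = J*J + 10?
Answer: -449511/131423 ≈ -3.4203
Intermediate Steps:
m(J) = 10 + J² (m(J) = J² + 10 = 10 + J²)
(350905 + m(314))/(((131214 + 48466) - 126264) - 184839) = (350905 + (10 + 314²))/(((131214 + 48466) - 126264) - 184839) = (350905 + (10 + 98596))/((179680 - 126264) - 184839) = (350905 + 98606)/(53416 - 184839) = 449511/(-131423) = 449511*(-1/131423) = -449511/131423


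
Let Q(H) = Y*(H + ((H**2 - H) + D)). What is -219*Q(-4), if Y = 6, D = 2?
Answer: -23652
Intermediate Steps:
Q(H) = 12 + 6*H**2 (Q(H) = 6*(H + ((H**2 - H) + 2)) = 6*(H + (2 + H**2 - H)) = 6*(2 + H**2) = 12 + 6*H**2)
-219*Q(-4) = -219*(12 + 6*(-4)**2) = -219*(12 + 6*16) = -219*(12 + 96) = -219*108 = -23652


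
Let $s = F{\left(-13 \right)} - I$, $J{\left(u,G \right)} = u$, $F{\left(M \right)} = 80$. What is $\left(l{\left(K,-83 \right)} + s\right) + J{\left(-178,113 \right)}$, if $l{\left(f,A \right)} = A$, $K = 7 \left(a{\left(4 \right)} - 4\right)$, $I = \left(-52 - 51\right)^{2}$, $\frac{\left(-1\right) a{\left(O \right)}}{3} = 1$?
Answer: $-10790$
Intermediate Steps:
$a{\left(O \right)} = -3$ ($a{\left(O \right)} = \left(-3\right) 1 = -3$)
$I = 10609$ ($I = \left(-103\right)^{2} = 10609$)
$K = -49$ ($K = 7 \left(-3 - 4\right) = 7 \left(-7\right) = -49$)
$s = -10529$ ($s = 80 - 10609 = -10529$)
$\left(l{\left(K,-83 \right)} + s\right) + J{\left(-178,113 \right)} = \left(-83 - 10529\right) - 178 = -10612 - 178 = -10790$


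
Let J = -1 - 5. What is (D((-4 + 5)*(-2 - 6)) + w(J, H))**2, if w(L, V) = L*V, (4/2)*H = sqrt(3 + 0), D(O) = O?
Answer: 91 + 48*sqrt(3) ≈ 174.14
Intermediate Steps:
H = sqrt(3)/2 (H = sqrt(3 + 0)/2 = sqrt(3)/2 ≈ 0.86602)
J = -6
(D((-4 + 5)*(-2 - 6)) + w(J, H))**2 = ((-4 + 5)*(-2 - 6) - 3*sqrt(3))**2 = (1*(-8) - 3*sqrt(3))**2 = (-8 - 3*sqrt(3))**2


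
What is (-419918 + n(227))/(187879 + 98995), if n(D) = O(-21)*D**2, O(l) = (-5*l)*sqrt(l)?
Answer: -209959/143437 + 772935*I*sqrt(21)/40982 ≈ -1.4638 + 86.429*I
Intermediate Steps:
O(l) = -5*l**(3/2)
n(D) = 105*I*sqrt(21)*D**2 (n(D) = (-(-105)*I*sqrt(21))*D**2 = (105*I*sqrt(21))*D**2 = 105*I*sqrt(21)*D**2)
(-419918 + n(227))/(187879 + 98995) = (-419918 + 105*I*sqrt(21)*227**2)/(187879 + 98995) = (-419918 + 105*I*sqrt(21)*51529)/286874 = (-419918 + 5410545*I*sqrt(21))*(1/286874) = -209959/143437 + 772935*I*sqrt(21)/40982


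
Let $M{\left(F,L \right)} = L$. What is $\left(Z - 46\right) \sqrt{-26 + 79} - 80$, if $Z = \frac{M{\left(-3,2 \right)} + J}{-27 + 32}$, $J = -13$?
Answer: $-80 - \frac{241 \sqrt{53}}{5} \approx -430.9$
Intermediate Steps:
$Z = - \frac{11}{5}$ ($Z = \frac{2 - 13}{-27 + 32} = - \frac{11}{5} \approx -2.2$)
$\left(Z - 46\right) \sqrt{-26 + 79} - 80 = \left(- \frac{11}{5} - 46\right) \sqrt{-26 + 79} - 80 = \left(- \frac{11}{5} - 46\right) \sqrt{53} - 80 = - \frac{241 \sqrt{53}}{5} - 80 = -80 - \frac{241 \sqrt{53}}{5}$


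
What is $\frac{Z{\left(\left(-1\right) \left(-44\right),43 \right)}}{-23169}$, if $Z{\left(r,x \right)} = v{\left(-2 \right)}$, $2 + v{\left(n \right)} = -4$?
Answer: $\frac{2}{7723} \approx 0.00025897$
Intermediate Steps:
$v{\left(n \right)} = -6$ ($v{\left(n \right)} = -2 - 4 = -6$)
$Z{\left(r,x \right)} = -6$
$\frac{Z{\left(\left(-1\right) \left(-44\right),43 \right)}}{-23169} = - \frac{6}{-23169} = \left(-6\right) \left(- \frac{1}{23169}\right) = \frac{2}{7723}$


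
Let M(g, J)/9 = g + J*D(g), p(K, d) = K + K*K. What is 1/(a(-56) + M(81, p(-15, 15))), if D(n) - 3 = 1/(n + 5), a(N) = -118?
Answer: 43/271028 ≈ 0.00015866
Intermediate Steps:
p(K, d) = K + K²
D(n) = 3 + 1/(5 + n) (D(n) = 3 + 1/(n + 5) = 3 + 1/(5 + n))
M(g, J) = 9*g + 9*J*(16 + 3*g)/(5 + g) (M(g, J) = 9*(g + J*((16 + 3*g)/(5 + g))) = 9*(g + J*(16 + 3*g)/(5 + g)) = 9*g + 9*J*(16 + 3*g)/(5 + g))
1/(a(-56) + M(81, p(-15, 15))) = 1/(-118 + 9*((-15*(1 - 15))*(16 + 3*81) + 81*(5 + 81))/(5 + 81)) = 1/(-118 + 9*((-15*(-14))*(16 + 243) + 81*86)/86) = 1/(-118 + 9*(1/86)*(210*259 + 6966)) = 1/(-118 + 9*(1/86)*(54390 + 6966)) = 1/(-118 + 9*(1/86)*61356) = 1/(-118 + 276102/43) = 1/(271028/43) = 43/271028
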